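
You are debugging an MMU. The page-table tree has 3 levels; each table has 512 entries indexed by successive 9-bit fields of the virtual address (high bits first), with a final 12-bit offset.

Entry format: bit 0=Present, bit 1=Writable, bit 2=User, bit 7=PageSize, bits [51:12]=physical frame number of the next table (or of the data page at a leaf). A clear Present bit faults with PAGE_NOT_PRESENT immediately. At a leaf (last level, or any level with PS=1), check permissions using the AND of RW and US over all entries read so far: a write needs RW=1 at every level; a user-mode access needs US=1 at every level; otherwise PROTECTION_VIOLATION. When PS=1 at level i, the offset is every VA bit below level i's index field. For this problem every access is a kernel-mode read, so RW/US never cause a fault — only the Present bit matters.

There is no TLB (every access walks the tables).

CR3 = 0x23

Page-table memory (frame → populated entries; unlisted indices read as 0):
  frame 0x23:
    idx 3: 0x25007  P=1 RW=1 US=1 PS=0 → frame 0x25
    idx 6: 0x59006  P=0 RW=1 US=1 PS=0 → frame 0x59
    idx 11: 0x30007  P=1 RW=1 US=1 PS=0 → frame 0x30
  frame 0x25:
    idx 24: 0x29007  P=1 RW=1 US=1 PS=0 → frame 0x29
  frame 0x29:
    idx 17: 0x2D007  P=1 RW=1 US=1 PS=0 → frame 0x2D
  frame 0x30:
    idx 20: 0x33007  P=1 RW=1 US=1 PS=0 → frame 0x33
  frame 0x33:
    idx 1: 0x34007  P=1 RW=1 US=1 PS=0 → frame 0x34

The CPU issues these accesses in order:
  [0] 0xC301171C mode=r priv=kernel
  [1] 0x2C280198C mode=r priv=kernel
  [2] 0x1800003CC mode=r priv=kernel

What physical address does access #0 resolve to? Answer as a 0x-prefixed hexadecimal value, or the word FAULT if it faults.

Trace:
#0 VA=0xC301171C (r,kernel):
  [0] read 0x23 idx=3: raw=0x25007 flags P=1 W=1 U=1 S=0
  [1] read 0x25 idx=24: raw=0x29007 flags P=1 W=1 U=1 S=0
  [2] read 0x29 idx=17: raw=0x2D007 flags P=1 W=1 U=1 S=0
  → PA=0x2D71C  (3 entries read)
#1 VA=0x2C280198C (r,kernel):
  [0] read 0x23 idx=11: raw=0x30007 flags P=1 W=1 U=1 S=0
  [1] read 0x30 idx=20: raw=0x33007 flags P=1 W=1 U=1 S=0
  [2] read 0x33 idx=1: raw=0x34007 flags P=1 W=1 U=1 S=0
  → PA=0x3498C  (3 entries read)
#2 VA=0x1800003CC (r,kernel):
  [0] read 0x23 idx=6: raw=0x59006 flags P=0 W=1 U=1 S=0
  → PAGE_NOT_PRESENT  (1 entries read)

Access #0 PA: 0x2D71C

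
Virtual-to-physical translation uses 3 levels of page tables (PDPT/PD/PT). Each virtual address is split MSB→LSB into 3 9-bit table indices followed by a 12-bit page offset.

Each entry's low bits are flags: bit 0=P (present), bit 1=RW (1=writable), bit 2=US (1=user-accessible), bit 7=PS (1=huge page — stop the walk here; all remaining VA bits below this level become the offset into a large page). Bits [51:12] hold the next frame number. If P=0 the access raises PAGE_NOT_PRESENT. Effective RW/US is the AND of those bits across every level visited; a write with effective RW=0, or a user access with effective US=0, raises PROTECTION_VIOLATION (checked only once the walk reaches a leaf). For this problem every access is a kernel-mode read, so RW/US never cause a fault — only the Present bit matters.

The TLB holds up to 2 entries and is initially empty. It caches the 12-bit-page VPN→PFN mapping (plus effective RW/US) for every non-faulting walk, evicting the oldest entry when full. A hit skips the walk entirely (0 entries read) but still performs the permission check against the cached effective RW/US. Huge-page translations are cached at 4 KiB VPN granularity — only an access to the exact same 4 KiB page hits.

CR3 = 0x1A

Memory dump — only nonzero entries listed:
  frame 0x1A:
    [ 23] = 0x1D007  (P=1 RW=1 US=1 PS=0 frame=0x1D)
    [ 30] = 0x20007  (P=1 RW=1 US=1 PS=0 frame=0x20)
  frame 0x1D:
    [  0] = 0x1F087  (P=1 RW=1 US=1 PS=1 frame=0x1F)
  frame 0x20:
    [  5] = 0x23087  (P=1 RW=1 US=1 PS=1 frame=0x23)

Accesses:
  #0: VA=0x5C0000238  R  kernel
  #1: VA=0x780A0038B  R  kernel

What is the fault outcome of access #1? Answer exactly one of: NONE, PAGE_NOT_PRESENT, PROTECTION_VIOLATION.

Walk each access:
#0 VA=0x5C0000238 (r,kernel):
  L0 @0x1A[23] → 0x1D007  P=1,RW=1,US=1,PS=0
  L1 @0x1D[0] → 0x1F087  P=1,RW=1,US=1,PS=1
  ⇒ phys 0x1F238 (huge @L1)  [2 reads]
#1 VA=0x780A0038B (r,kernel):
  L0 @0x1A[30] → 0x20007  P=1,RW=1,US=1,PS=0
  L1 @0x20[5] → 0x23087  P=1,RW=1,US=1,PS=1
  ⇒ phys 0x2338B (huge @L1)  [2 reads]

Access #1 fault: NONE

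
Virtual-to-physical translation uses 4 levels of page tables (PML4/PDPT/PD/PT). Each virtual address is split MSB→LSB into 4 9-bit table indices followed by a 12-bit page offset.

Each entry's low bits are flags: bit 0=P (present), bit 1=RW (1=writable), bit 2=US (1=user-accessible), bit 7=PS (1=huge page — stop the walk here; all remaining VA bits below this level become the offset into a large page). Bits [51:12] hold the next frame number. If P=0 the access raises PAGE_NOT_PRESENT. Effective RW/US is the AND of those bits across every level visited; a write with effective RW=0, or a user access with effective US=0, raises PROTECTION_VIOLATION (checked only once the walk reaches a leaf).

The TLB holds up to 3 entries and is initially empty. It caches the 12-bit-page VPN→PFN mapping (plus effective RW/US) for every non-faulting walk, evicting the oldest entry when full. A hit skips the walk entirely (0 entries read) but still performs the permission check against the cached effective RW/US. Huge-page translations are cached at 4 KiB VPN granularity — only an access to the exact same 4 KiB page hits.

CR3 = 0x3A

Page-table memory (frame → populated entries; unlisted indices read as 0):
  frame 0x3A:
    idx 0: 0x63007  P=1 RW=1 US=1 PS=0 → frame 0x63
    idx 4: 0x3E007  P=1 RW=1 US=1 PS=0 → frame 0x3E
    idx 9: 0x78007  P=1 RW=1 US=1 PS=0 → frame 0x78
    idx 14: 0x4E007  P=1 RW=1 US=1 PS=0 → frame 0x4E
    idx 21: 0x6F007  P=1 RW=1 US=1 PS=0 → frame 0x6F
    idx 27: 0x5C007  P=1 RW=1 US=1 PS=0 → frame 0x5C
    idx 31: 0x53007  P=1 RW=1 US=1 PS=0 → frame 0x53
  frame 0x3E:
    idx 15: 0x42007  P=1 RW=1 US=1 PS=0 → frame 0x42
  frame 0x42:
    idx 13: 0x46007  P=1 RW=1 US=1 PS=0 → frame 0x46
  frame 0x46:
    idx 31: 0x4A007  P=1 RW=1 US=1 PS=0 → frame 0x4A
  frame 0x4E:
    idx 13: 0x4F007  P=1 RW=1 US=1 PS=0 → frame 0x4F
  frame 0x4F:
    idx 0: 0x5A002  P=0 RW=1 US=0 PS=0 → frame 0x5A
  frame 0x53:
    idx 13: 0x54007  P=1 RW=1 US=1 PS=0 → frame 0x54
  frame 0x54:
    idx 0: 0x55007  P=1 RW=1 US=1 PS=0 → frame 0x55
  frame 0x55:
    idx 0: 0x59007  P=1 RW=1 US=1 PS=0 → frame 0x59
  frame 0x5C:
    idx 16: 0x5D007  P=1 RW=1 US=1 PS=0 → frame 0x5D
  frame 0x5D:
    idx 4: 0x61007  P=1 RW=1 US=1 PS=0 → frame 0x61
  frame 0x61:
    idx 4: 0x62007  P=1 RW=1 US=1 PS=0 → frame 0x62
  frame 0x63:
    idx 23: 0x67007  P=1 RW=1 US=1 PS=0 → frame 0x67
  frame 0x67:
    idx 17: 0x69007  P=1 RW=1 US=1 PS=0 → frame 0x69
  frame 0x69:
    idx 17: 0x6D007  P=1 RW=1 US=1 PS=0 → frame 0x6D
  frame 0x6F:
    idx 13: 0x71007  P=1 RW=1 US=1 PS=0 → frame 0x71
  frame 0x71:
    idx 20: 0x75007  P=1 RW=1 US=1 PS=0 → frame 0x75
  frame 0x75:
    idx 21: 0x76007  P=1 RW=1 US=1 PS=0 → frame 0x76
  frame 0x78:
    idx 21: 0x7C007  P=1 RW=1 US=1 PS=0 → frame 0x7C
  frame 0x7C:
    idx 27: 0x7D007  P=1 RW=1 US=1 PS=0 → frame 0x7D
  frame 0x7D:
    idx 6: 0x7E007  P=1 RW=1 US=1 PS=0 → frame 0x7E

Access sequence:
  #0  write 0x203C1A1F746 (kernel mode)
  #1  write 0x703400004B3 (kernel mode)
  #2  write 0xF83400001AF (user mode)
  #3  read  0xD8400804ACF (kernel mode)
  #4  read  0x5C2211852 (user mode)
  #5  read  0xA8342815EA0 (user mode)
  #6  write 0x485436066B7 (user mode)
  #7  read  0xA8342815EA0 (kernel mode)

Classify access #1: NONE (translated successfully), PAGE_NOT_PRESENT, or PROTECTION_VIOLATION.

Walk each access:
#0 VA=0x203C1A1F746 (w,kernel):
  L0 @0x3A[4] → 0x3E007  P=1,RW=1,US=1,PS=0
  L1 @0x3E[15] → 0x42007  P=1,RW=1,US=1,PS=0
  L2 @0x42[13] → 0x46007  P=1,RW=1,US=1,PS=0
  L3 @0x46[31] → 0x4A007  P=1,RW=1,US=1,PS=0
  → PA=0x4A746  (4 entries read)
#1 VA=0x703400004B3 (w,kernel):
  L0 @0x3A[14] → 0x4E007  P=1,RW=1,US=1,PS=0
  L1 @0x4E[13] → 0x4F007  P=1,RW=1,US=1,PS=0
  L2 @0x4F[0] → 0x5A002  P=0,RW=1,US=0,PS=0
  ⇒ fault: PAGE_NOT_PRESENT  — 3 lookups
#2 VA=0xF83400001AF (w,user):
  L0 @0x3A[31] → 0x53007  P=1,RW=1,US=1,PS=0
  L1 @0x53[13] → 0x54007  P=1,RW=1,US=1,PS=0
  L2 @0x54[0] → 0x55007  P=1,RW=1,US=1,PS=0
  L3 @0x55[0] → 0x59007  P=1,RW=1,US=1,PS=0
  → PA=0x591AF  (4 entries read)
#3 VA=0xD8400804ACF (r,kernel):
  L0 @0x3A[27] → 0x5C007  P=1,RW=1,US=1,PS=0
  L1 @0x5C[16] → 0x5D007  P=1,RW=1,US=1,PS=0
  L2 @0x5D[4] → 0x61007  P=1,RW=1,US=1,PS=0
  L3 @0x61[4] → 0x62007  P=1,RW=1,US=1,PS=0
  → PA=0x62ACF  (4 entries read)
#4 VA=0x5C2211852 (r,user):
  L0 @0x3A[0] → 0x63007  P=1,RW=1,US=1,PS=0
  L1 @0x63[23] → 0x67007  P=1,RW=1,US=1,PS=0
  L2 @0x67[17] → 0x69007  P=1,RW=1,US=1,PS=0
  L3 @0x69[17] → 0x6D007  P=1,RW=1,US=1,PS=0
  → PA=0x6D852  (4 entries read)
#5 VA=0xA8342815EA0 (r,user):
  L0 @0x3A[21] → 0x6F007  P=1,RW=1,US=1,PS=0
  L1 @0x6F[13] → 0x71007  P=1,RW=1,US=1,PS=0
  L2 @0x71[20] → 0x75007  P=1,RW=1,US=1,PS=0
  L3 @0x75[21] → 0x76007  P=1,RW=1,US=1,PS=0
  → PA=0x76EA0  (4 entries read)
#6 VA=0x485436066B7 (w,user):
  L0 @0x3A[9] → 0x78007  P=1,RW=1,US=1,PS=0
  L1 @0x78[21] → 0x7C007  P=1,RW=1,US=1,PS=0
  L2 @0x7C[27] → 0x7D007  P=1,RW=1,US=1,PS=0
  L3 @0x7D[6] → 0x7E007  P=1,RW=1,US=1,PS=0
  → PA=0x7E6B7  (4 entries read)
#7 VA=0xA8342815EA0 (r,kernel):
  TLB hit vpn=0xA8342815 → PA=0x76EA0

Access #1 fault: PAGE_NOT_PRESENT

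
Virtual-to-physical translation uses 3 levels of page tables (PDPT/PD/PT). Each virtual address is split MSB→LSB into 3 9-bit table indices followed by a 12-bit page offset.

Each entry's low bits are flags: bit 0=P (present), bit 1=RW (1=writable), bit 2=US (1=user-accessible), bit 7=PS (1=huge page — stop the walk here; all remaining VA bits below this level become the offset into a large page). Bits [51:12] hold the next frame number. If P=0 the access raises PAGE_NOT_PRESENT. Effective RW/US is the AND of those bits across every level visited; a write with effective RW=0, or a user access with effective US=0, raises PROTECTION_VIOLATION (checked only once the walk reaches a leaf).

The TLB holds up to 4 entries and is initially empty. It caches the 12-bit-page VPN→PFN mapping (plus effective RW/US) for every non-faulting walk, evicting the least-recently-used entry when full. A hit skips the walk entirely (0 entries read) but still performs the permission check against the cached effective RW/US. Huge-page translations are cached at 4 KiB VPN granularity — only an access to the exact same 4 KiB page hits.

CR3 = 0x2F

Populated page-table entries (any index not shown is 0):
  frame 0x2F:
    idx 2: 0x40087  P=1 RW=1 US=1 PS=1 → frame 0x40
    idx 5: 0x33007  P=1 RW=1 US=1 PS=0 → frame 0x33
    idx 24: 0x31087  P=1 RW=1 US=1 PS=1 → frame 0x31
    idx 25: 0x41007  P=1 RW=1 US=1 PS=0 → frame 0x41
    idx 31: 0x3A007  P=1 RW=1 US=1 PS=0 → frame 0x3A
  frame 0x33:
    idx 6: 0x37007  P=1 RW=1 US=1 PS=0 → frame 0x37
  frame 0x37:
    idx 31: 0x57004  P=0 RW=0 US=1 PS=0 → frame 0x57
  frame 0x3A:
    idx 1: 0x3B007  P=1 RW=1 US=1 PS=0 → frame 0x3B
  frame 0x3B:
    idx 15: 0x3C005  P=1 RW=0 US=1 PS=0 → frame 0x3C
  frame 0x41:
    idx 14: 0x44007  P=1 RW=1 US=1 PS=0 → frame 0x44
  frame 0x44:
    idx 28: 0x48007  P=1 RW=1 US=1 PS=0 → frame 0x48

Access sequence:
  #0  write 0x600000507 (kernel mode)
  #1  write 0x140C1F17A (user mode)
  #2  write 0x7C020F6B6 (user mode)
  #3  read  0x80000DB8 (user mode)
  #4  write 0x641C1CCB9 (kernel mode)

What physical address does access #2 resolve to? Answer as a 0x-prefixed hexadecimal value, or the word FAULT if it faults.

Per-access translation:
#0 VA=0x600000507 (w,kernel):
  L0: frame=0x2F idx=24 entry=0x31087 [P=1 RW=1 US=1 PS=1]
  ✓ 0x31507 (huge @L0)  — 1 lookups
#1 VA=0x140C1F17A (w,user):
  L0: frame=0x2F idx=5 entry=0x33007 [P=1 RW=1 US=1 PS=0]
  L1: frame=0x33 idx=6 entry=0x37007 [P=1 RW=1 US=1 PS=0]
  L2: frame=0x37 idx=31 entry=0x57004 [P=0 RW=0 US=1 PS=0]
  → PAGE_NOT_PRESENT  (3 entries read)
#2 VA=0x7C020F6B6 (w,user):
  L0: frame=0x2F idx=31 entry=0x3A007 [P=1 RW=1 US=1 PS=0]
  L1: frame=0x3A idx=1 entry=0x3B007 [P=1 RW=1 US=1 PS=0]
  L2: frame=0x3B idx=15 entry=0x3C005 [P=1 RW=0 US=1 PS=0]
  → PROTECTION_VIOLATION  (3 entries read)
#3 VA=0x80000DB8 (r,user):
  L0: frame=0x2F idx=2 entry=0x40087 [P=1 RW=1 US=1 PS=1]
  ✓ 0x40DB8 (huge @L0)  — 1 lookups
#4 VA=0x641C1CCB9 (w,kernel):
  L0: frame=0x2F idx=25 entry=0x41007 [P=1 RW=1 US=1 PS=0]
  L1: frame=0x41 idx=14 entry=0x44007 [P=1 RW=1 US=1 PS=0]
  L2: frame=0x44 idx=28 entry=0x48007 [P=1 RW=1 US=1 PS=0]
  ✓ 0x48CB9  — 3 lookups

Access #2 PA: FAULT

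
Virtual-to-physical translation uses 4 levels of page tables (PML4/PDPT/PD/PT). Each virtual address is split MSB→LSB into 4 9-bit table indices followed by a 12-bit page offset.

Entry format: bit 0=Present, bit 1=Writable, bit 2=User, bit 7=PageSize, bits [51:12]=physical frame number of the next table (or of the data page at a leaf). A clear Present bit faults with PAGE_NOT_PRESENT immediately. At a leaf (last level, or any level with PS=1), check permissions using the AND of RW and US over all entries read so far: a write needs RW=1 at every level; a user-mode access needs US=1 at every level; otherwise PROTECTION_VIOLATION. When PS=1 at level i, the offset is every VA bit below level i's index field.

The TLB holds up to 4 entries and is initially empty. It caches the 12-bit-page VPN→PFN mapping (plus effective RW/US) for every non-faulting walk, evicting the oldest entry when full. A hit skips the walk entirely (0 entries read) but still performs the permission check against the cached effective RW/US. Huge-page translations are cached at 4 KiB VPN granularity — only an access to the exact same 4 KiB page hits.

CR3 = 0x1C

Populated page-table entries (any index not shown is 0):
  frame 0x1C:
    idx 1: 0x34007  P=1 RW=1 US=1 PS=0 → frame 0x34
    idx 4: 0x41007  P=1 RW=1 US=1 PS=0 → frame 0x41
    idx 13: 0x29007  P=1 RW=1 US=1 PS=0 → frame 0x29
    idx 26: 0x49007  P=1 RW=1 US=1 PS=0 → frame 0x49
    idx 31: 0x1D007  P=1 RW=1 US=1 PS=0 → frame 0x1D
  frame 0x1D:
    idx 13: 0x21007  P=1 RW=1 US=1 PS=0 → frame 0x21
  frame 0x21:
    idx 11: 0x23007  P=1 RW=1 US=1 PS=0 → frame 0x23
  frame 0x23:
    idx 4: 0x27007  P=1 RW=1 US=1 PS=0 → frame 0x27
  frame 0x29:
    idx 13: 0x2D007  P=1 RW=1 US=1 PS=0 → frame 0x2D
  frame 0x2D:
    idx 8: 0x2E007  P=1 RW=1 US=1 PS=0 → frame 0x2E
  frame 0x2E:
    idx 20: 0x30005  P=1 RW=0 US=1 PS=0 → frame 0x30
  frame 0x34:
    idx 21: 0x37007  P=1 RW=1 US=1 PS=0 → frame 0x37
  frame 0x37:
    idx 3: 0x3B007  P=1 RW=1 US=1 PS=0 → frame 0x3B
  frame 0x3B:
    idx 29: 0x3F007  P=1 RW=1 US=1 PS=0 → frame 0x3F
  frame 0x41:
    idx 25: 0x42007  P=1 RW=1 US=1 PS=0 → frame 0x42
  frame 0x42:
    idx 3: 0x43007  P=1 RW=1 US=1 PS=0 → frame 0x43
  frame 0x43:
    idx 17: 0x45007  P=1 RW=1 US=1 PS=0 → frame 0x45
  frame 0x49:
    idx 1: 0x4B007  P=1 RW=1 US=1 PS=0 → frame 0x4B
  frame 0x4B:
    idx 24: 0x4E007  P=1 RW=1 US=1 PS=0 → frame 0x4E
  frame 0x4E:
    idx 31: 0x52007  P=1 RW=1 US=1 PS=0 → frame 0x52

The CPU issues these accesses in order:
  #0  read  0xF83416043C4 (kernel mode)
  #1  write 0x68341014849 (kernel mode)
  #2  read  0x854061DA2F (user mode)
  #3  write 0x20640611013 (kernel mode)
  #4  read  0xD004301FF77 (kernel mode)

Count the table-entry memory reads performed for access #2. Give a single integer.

Walk each access:
#0 VA=0xF83416043C4 (r,kernel):
  lvl0: tbl 0x1C, slot 31 ⇒ 0x1D007 (P1/RW1/US1/PS0)
  lvl1: tbl 0x1D, slot 13 ⇒ 0x21007 (P1/RW1/US1/PS0)
  lvl2: tbl 0x21, slot 11 ⇒ 0x23007 (P1/RW1/US1/PS0)
  lvl3: tbl 0x23, slot 4 ⇒ 0x27007 (P1/RW1/US1/PS0)
  ✓ 0x273C4  — 4 lookups
#1 VA=0x68341014849 (w,kernel):
  lvl0: tbl 0x1C, slot 13 ⇒ 0x29007 (P1/RW1/US1/PS0)
  lvl1: tbl 0x29, slot 13 ⇒ 0x2D007 (P1/RW1/US1/PS0)
  lvl2: tbl 0x2D, slot 8 ⇒ 0x2E007 (P1/RW1/US1/PS0)
  lvl3: tbl 0x2E, slot 20 ⇒ 0x30005 (P1/RW0/US1/PS0)
  ⇒ fault: PROTECTION_VIOLATION  — 4 lookups
#2 VA=0x854061DA2F (r,user):
  lvl0: tbl 0x1C, slot 1 ⇒ 0x34007 (P1/RW1/US1/PS0)
  lvl1: tbl 0x34, slot 21 ⇒ 0x37007 (P1/RW1/US1/PS0)
  lvl2: tbl 0x37, slot 3 ⇒ 0x3B007 (P1/RW1/US1/PS0)
  lvl3: tbl 0x3B, slot 29 ⇒ 0x3F007 (P1/RW1/US1/PS0)
  ✓ 0x3FA2F  — 4 lookups
#3 VA=0x20640611013 (w,kernel):
  lvl0: tbl 0x1C, slot 4 ⇒ 0x41007 (P1/RW1/US1/PS0)
  lvl1: tbl 0x41, slot 25 ⇒ 0x42007 (P1/RW1/US1/PS0)
  lvl2: tbl 0x42, slot 3 ⇒ 0x43007 (P1/RW1/US1/PS0)
  lvl3: tbl 0x43, slot 17 ⇒ 0x45007 (P1/RW1/US1/PS0)
  ✓ 0x45013  — 4 lookups
#4 VA=0xD004301FF77 (r,kernel):
  lvl0: tbl 0x1C, slot 26 ⇒ 0x49007 (P1/RW1/US1/PS0)
  lvl1: tbl 0x49, slot 1 ⇒ 0x4B007 (P1/RW1/US1/PS0)
  lvl2: tbl 0x4B, slot 24 ⇒ 0x4E007 (P1/RW1/US1/PS0)
  lvl3: tbl 0x4E, slot 31 ⇒ 0x52007 (P1/RW1/US1/PS0)
  ✓ 0x52F77  — 4 lookups

Entries read for #2: 4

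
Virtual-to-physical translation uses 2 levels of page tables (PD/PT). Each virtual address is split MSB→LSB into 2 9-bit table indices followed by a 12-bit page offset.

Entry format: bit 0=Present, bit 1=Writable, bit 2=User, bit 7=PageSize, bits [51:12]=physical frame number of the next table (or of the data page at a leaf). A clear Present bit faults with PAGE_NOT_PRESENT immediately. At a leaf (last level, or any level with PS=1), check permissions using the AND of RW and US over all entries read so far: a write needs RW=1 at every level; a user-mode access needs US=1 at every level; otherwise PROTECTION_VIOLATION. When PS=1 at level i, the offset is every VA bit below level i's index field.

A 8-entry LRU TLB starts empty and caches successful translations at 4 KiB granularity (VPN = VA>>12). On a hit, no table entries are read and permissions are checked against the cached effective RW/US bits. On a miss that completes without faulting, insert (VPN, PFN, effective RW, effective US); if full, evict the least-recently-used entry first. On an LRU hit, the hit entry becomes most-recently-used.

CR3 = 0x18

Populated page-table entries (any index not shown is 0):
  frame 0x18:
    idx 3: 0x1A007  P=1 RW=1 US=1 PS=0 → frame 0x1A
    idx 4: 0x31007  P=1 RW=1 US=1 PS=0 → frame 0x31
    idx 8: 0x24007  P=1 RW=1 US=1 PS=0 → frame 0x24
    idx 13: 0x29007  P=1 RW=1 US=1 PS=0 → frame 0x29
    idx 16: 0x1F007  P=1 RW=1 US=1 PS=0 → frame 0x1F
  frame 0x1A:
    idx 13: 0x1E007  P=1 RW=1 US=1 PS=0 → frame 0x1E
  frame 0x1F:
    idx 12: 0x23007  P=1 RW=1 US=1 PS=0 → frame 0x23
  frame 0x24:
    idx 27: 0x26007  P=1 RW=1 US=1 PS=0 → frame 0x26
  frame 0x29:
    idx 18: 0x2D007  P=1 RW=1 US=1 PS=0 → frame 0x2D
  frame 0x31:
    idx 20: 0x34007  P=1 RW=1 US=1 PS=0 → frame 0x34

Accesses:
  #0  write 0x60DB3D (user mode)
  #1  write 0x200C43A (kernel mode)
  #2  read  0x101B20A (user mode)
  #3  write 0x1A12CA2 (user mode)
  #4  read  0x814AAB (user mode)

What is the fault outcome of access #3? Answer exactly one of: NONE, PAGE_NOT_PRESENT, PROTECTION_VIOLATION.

Per-access translation:
#0 VA=0x60DB3D (w,user):
  L0: frame=0x18 idx=3 entry=0x1A007 [P=1 RW=1 US=1 PS=0]
  L1: frame=0x1A idx=13 entry=0x1E007 [P=1 RW=1 US=1 PS=0]
  ⇒ phys 0x1EB3D  [2 reads]
#1 VA=0x200C43A (w,kernel):
  L0: frame=0x18 idx=16 entry=0x1F007 [P=1 RW=1 US=1 PS=0]
  L1: frame=0x1F idx=12 entry=0x23007 [P=1 RW=1 US=1 PS=0]
  ⇒ phys 0x2343A  [2 reads]
#2 VA=0x101B20A (r,user):
  L0: frame=0x18 idx=8 entry=0x24007 [P=1 RW=1 US=1 PS=0]
  L1: frame=0x24 idx=27 entry=0x26007 [P=1 RW=1 US=1 PS=0]
  ⇒ phys 0x2620A  [2 reads]
#3 VA=0x1A12CA2 (w,user):
  L0: frame=0x18 idx=13 entry=0x29007 [P=1 RW=1 US=1 PS=0]
  L1: frame=0x29 idx=18 entry=0x2D007 [P=1 RW=1 US=1 PS=0]
  ⇒ phys 0x2DCA2  [2 reads]
#4 VA=0x814AAB (r,user):
  L0: frame=0x18 idx=4 entry=0x31007 [P=1 RW=1 US=1 PS=0]
  L1: frame=0x31 idx=20 entry=0x34007 [P=1 RW=1 US=1 PS=0]
  ⇒ phys 0x34AAB  [2 reads]

Access #3 fault: NONE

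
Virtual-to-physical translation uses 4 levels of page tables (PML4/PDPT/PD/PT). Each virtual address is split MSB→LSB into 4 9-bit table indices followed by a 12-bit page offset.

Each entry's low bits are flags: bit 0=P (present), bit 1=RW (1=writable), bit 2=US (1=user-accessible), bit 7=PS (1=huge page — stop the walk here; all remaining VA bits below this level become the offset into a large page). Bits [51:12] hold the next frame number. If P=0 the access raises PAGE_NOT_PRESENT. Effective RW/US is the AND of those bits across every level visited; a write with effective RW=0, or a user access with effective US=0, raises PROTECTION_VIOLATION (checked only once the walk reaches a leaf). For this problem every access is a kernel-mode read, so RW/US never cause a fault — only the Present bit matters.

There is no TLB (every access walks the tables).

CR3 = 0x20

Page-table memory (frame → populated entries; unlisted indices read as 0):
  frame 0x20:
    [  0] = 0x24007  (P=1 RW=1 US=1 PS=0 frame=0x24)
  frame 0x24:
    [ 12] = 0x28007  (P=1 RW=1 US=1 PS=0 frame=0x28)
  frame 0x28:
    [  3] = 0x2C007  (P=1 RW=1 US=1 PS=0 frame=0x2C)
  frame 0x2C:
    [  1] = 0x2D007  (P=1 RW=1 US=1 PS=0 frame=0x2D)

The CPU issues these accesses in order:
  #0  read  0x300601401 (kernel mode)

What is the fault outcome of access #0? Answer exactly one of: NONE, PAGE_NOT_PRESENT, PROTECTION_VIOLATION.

Trace:
#0 VA=0x300601401 (r,kernel):
  lvl0: tbl 0x20, slot 0 ⇒ 0x24007 (P1/RW1/US1/PS0)
  lvl1: tbl 0x24, slot 12 ⇒ 0x28007 (P1/RW1/US1/PS0)
  lvl2: tbl 0x28, slot 3 ⇒ 0x2C007 (P1/RW1/US1/PS0)
  lvl3: tbl 0x2C, slot 1 ⇒ 0x2D007 (P1/RW1/US1/PS0)
  → PA=0x2D401  (4 entries read)

Access #0 fault: NONE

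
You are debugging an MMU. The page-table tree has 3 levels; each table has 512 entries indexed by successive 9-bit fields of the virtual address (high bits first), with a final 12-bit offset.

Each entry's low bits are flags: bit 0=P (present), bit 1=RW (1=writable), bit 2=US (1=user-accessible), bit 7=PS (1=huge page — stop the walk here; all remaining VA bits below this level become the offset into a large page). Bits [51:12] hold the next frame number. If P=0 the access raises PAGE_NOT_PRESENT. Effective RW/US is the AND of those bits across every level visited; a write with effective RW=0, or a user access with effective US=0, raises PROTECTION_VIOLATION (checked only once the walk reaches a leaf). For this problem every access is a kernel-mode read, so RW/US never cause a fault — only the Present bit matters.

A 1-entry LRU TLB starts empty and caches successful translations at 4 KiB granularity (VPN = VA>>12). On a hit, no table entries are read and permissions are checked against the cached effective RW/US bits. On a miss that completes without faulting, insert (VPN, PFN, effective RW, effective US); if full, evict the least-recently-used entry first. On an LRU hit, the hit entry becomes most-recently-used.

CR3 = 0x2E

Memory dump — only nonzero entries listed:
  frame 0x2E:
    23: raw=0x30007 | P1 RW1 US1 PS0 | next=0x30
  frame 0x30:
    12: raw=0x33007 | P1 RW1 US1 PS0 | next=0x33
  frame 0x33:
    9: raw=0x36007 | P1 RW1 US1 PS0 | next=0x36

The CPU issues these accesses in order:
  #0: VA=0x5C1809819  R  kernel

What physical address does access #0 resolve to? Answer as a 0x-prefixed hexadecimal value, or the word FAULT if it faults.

Walk each access:
#0 VA=0x5C1809819 (r,kernel):
  L0: frame=0x2E idx=23 entry=0x30007 [P=1 RW=1 US=1 PS=0]
  L1: frame=0x30 idx=12 entry=0x33007 [P=1 RW=1 US=1 PS=0]
  L2: frame=0x33 idx=9 entry=0x36007 [P=1 RW=1 US=1 PS=0]
  ✓ 0x36819  — 3 lookups

Access #0 PA: 0x36819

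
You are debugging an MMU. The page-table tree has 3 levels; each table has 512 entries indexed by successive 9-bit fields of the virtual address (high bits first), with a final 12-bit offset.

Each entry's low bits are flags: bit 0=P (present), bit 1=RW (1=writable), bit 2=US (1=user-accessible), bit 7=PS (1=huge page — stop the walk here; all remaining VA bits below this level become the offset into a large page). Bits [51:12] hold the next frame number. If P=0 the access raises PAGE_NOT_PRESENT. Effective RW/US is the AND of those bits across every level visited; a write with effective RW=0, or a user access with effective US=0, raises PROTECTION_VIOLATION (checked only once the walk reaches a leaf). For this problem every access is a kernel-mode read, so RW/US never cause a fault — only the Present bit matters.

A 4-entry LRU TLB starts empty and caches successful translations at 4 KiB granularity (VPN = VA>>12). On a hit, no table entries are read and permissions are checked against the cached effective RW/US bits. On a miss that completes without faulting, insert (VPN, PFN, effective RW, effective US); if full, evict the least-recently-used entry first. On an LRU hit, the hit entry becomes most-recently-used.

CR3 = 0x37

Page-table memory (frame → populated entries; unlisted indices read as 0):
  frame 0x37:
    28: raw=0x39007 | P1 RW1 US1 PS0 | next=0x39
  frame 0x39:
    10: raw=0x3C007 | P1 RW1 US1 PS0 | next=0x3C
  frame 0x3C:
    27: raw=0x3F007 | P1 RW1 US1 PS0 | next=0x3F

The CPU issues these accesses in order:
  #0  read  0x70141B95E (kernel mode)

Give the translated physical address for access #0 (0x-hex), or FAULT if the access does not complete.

Per-access translation:
#0 VA=0x70141B95E (r,kernel):
  lvl0: tbl 0x37, slot 28 ⇒ 0x39007 (P1/RW1/US1/PS0)
  lvl1: tbl 0x39, slot 10 ⇒ 0x3C007 (P1/RW1/US1/PS0)
  lvl2: tbl 0x3C, slot 27 ⇒ 0x3F007 (P1/RW1/US1/PS0)
  → PA=0x3F95E  (3 entries read)

Access #0 PA: 0x3F95E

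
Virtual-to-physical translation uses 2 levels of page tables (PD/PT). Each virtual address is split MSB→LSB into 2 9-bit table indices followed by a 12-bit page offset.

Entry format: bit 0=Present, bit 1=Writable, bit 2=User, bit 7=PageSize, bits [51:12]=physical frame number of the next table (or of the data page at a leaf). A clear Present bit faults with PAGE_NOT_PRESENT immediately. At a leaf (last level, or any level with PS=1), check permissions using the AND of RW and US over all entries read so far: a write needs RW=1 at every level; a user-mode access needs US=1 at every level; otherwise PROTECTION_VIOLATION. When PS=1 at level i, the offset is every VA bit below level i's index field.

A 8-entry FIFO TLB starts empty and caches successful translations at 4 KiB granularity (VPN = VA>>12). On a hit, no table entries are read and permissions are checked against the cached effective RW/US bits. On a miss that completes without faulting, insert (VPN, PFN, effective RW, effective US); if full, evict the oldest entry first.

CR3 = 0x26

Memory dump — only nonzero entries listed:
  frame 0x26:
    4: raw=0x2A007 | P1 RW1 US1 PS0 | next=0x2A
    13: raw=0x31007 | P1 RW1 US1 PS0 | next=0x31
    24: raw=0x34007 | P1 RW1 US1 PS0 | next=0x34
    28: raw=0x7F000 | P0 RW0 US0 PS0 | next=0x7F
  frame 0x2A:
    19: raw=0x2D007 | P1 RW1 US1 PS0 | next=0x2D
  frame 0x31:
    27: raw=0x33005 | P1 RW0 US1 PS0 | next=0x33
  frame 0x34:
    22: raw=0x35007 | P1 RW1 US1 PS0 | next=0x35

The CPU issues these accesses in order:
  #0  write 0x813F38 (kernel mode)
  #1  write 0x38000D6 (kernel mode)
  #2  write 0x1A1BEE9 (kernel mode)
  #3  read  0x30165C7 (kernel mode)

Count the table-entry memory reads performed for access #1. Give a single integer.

Trace:
#0 VA=0x813F38 (w,kernel):
  L0: frame=0x26 idx=4 entry=0x2A007 [P=1 RW=1 US=1 PS=0]
  L1: frame=0x2A idx=19 entry=0x2D007 [P=1 RW=1 US=1 PS=0]
  ⇒ phys 0x2DF38  [2 reads]
#1 VA=0x38000D6 (w,kernel):
  L0: frame=0x26 idx=28 entry=0x7F000 [P=0 RW=0 US=0 PS=0]
  ⇒ fault: PAGE_NOT_PRESENT  — 1 lookups
#2 VA=0x1A1BEE9 (w,kernel):
  L0: frame=0x26 idx=13 entry=0x31007 [P=1 RW=1 US=1 PS=0]
  L1: frame=0x31 idx=27 entry=0x33005 [P=1 RW=0 US=1 PS=0]
  ⇒ fault: PROTECTION_VIOLATION  — 2 lookups
#3 VA=0x30165C7 (r,kernel):
  L0: frame=0x26 idx=24 entry=0x34007 [P=1 RW=1 US=1 PS=0]
  L1: frame=0x34 idx=22 entry=0x35007 [P=1 RW=1 US=1 PS=0]
  ⇒ phys 0x355C7  [2 reads]

Entries read for #1: 1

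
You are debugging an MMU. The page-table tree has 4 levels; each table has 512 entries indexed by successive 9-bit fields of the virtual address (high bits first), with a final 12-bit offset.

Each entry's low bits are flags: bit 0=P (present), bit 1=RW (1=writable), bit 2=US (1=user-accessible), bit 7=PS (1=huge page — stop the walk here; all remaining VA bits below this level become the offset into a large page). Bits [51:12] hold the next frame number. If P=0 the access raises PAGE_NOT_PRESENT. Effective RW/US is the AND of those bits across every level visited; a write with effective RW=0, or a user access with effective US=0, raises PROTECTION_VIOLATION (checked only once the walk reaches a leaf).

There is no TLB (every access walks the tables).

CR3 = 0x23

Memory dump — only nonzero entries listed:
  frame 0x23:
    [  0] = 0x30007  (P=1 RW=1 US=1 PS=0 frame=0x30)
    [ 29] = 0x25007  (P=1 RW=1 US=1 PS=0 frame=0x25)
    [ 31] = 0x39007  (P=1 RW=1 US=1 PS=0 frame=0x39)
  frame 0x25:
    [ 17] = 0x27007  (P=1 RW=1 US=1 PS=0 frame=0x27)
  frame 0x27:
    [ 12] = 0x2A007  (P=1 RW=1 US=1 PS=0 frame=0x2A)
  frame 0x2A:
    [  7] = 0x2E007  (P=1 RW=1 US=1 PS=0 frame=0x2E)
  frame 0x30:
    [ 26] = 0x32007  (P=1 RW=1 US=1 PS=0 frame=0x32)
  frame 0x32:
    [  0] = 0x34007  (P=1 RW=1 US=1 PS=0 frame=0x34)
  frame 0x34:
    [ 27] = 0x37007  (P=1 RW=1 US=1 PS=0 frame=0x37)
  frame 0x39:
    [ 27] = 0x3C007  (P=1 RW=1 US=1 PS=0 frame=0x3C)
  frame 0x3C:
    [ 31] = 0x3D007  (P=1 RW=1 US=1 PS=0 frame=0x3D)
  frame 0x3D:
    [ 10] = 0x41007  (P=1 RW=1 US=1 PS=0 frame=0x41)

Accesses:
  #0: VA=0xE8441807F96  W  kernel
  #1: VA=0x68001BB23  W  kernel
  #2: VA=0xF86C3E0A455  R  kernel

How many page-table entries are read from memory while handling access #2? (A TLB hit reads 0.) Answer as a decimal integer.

Per-access translation:
#0 VA=0xE8441807F96 (w,kernel):
  [0] read 0x23 idx=29: raw=0x25007 flags P=1 W=1 U=1 S=0
  [1] read 0x25 idx=17: raw=0x27007 flags P=1 W=1 U=1 S=0
  [2] read 0x27 idx=12: raw=0x2A007 flags P=1 W=1 U=1 S=0
  [3] read 0x2A idx=7: raw=0x2E007 flags P=1 W=1 U=1 S=0
  ✓ 0x2EF96  — 4 lookups
#1 VA=0x68001BB23 (w,kernel):
  [0] read 0x23 idx=0: raw=0x30007 flags P=1 W=1 U=1 S=0
  [1] read 0x30 idx=26: raw=0x32007 flags P=1 W=1 U=1 S=0
  [2] read 0x32 idx=0: raw=0x34007 flags P=1 W=1 U=1 S=0
  [3] read 0x34 idx=27: raw=0x37007 flags P=1 W=1 U=1 S=0
  ✓ 0x37B23  — 4 lookups
#2 VA=0xF86C3E0A455 (r,kernel):
  [0] read 0x23 idx=31: raw=0x39007 flags P=1 W=1 U=1 S=0
  [1] read 0x39 idx=27: raw=0x3C007 flags P=1 W=1 U=1 S=0
  [2] read 0x3C idx=31: raw=0x3D007 flags P=1 W=1 U=1 S=0
  [3] read 0x3D idx=10: raw=0x41007 flags P=1 W=1 U=1 S=0
  ✓ 0x41455  — 4 lookups

Entries read for #2: 4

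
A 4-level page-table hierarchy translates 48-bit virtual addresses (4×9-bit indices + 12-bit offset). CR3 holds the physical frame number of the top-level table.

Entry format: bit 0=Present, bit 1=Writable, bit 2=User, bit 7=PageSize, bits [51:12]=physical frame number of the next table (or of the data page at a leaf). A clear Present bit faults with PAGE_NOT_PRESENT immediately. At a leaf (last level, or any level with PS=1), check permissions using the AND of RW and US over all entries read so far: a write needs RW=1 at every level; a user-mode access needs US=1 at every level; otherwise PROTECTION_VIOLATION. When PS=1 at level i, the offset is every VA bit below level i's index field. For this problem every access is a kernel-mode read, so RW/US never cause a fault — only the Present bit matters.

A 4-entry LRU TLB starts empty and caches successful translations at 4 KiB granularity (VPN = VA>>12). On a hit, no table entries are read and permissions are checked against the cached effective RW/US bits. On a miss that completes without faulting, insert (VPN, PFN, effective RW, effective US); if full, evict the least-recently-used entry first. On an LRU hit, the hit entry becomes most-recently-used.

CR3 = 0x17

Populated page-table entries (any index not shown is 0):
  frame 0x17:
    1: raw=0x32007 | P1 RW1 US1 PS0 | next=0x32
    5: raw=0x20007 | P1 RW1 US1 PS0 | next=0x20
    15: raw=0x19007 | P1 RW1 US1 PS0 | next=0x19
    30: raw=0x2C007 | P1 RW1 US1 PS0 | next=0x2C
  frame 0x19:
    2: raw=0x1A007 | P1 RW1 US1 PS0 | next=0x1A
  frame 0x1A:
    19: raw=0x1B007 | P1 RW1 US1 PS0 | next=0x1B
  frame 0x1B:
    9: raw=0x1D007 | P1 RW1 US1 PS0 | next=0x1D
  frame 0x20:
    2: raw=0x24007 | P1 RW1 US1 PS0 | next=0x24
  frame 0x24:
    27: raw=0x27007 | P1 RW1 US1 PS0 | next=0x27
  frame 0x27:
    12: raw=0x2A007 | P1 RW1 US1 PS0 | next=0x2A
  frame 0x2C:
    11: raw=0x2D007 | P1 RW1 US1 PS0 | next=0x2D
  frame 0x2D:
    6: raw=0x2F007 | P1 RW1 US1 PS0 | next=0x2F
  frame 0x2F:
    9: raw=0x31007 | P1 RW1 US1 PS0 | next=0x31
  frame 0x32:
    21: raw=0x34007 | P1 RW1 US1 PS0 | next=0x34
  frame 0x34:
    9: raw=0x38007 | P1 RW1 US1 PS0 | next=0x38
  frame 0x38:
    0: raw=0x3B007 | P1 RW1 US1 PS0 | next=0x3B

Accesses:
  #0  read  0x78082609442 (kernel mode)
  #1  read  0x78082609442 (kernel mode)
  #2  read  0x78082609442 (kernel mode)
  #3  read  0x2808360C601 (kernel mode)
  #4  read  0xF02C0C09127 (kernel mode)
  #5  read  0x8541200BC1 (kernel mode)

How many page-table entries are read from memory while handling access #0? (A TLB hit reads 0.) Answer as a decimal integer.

Per-access translation:
#0 VA=0x78082609442 (r,kernel):
  [0] read 0x17 idx=15: raw=0x19007 flags P=1 W=1 U=1 S=0
  [1] read 0x19 idx=2: raw=0x1A007 flags P=1 W=1 U=1 S=0
  [2] read 0x1A idx=19: raw=0x1B007 flags P=1 W=1 U=1 S=0
  [3] read 0x1B idx=9: raw=0x1D007 flags P=1 W=1 U=1 S=0
  → PA=0x1D442  (4 entries read)
#1 VA=0x78082609442 (r,kernel):
  TLB hit vpn=0x78082609 → PA=0x1D442
#2 VA=0x78082609442 (r,kernel):
  TLB hit vpn=0x78082609 → PA=0x1D442
#3 VA=0x2808360C601 (r,kernel):
  [0] read 0x17 idx=5: raw=0x20007 flags P=1 W=1 U=1 S=0
  [1] read 0x20 idx=2: raw=0x24007 flags P=1 W=1 U=1 S=0
  [2] read 0x24 idx=27: raw=0x27007 flags P=1 W=1 U=1 S=0
  [3] read 0x27 idx=12: raw=0x2A007 flags P=1 W=1 U=1 S=0
  → PA=0x2A601  (4 entries read)
#4 VA=0xF02C0C09127 (r,kernel):
  [0] read 0x17 idx=30: raw=0x2C007 flags P=1 W=1 U=1 S=0
  [1] read 0x2C idx=11: raw=0x2D007 flags P=1 W=1 U=1 S=0
  [2] read 0x2D idx=6: raw=0x2F007 flags P=1 W=1 U=1 S=0
  [3] read 0x2F idx=9: raw=0x31007 flags P=1 W=1 U=1 S=0
  → PA=0x31127  (4 entries read)
#5 VA=0x8541200BC1 (r,kernel):
  [0] read 0x17 idx=1: raw=0x32007 flags P=1 W=1 U=1 S=0
  [1] read 0x32 idx=21: raw=0x34007 flags P=1 W=1 U=1 S=0
  [2] read 0x34 idx=9: raw=0x38007 flags P=1 W=1 U=1 S=0
  [3] read 0x38 idx=0: raw=0x3B007 flags P=1 W=1 U=1 S=0
  → PA=0x3BBC1  (4 entries read)

Entries read for #0: 4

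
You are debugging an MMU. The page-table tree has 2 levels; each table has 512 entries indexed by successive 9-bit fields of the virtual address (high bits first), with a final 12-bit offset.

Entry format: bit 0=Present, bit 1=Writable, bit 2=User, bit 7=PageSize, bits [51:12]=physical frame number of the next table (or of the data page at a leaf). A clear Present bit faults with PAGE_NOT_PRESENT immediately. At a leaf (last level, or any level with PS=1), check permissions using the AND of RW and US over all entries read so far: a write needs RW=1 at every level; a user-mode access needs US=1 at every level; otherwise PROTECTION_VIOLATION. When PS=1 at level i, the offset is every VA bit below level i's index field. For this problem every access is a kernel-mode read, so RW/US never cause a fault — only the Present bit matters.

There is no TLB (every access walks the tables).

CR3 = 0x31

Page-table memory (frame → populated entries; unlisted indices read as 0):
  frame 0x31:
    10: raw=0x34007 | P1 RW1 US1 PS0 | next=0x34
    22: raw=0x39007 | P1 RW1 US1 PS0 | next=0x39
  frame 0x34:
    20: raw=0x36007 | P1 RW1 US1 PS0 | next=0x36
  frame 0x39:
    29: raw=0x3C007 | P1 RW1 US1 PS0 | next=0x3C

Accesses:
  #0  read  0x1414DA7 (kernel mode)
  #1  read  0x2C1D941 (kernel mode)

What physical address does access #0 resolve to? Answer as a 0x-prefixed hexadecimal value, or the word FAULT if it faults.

Walk each access:
#0 VA=0x1414DA7 (r,kernel):
  L0 @0x31[10] → 0x34007  P=1,RW=1,US=1,PS=0
  L1 @0x34[20] → 0x36007  P=1,RW=1,US=1,PS=0
  ✓ 0x36DA7  — 2 lookups
#1 VA=0x2C1D941 (r,kernel):
  L0 @0x31[22] → 0x39007  P=1,RW=1,US=1,PS=0
  L1 @0x39[29] → 0x3C007  P=1,RW=1,US=1,PS=0
  ✓ 0x3C941  — 2 lookups

Access #0 PA: 0x36DA7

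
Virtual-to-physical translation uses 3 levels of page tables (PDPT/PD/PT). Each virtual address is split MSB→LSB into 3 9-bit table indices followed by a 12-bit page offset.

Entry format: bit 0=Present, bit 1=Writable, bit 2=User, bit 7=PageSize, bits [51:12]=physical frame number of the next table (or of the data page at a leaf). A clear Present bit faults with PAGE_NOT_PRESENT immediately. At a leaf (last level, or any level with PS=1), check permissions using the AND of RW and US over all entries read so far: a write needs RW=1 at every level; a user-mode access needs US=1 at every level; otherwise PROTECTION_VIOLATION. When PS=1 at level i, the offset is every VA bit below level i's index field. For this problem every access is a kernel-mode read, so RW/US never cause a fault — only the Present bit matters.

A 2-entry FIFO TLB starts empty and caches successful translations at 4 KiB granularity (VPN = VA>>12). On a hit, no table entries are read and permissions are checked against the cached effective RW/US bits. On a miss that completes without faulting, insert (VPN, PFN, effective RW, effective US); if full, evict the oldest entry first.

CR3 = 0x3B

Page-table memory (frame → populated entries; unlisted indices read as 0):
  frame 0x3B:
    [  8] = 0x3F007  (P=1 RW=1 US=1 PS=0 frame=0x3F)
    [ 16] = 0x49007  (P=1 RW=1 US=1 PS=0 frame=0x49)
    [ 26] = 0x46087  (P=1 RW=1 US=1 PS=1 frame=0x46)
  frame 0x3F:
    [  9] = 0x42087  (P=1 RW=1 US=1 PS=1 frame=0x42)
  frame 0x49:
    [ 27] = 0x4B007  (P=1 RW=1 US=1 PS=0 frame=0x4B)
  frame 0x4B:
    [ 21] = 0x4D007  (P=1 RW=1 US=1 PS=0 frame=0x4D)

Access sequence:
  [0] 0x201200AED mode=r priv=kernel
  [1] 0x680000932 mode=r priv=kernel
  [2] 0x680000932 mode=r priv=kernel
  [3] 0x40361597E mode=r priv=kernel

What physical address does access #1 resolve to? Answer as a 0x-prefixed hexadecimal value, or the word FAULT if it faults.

Trace:
#0 VA=0x201200AED (r,kernel):
  lvl0: tbl 0x3B, slot 8 ⇒ 0x3F007 (P1/RW1/US1/PS0)
  lvl1: tbl 0x3F, slot 9 ⇒ 0x42087 (P1/RW1/US1/PS1)
  ✓ 0x42AED (huge @L1)  — 2 lookups
#1 VA=0x680000932 (r,kernel):
  lvl0: tbl 0x3B, slot 26 ⇒ 0x46087 (P1/RW1/US1/PS1)
  ✓ 0x46932 (huge @L0)  — 1 lookups
#2 VA=0x680000932 (r,kernel):
  TLB hit vpn=0x680000 → PA=0x46932
#3 VA=0x40361597E (r,kernel):
  lvl0: tbl 0x3B, slot 16 ⇒ 0x49007 (P1/RW1/US1/PS0)
  lvl1: tbl 0x49, slot 27 ⇒ 0x4B007 (P1/RW1/US1/PS0)
  lvl2: tbl 0x4B, slot 21 ⇒ 0x4D007 (P1/RW1/US1/PS0)
  ✓ 0x4D97E  — 3 lookups

Access #1 PA: 0x46932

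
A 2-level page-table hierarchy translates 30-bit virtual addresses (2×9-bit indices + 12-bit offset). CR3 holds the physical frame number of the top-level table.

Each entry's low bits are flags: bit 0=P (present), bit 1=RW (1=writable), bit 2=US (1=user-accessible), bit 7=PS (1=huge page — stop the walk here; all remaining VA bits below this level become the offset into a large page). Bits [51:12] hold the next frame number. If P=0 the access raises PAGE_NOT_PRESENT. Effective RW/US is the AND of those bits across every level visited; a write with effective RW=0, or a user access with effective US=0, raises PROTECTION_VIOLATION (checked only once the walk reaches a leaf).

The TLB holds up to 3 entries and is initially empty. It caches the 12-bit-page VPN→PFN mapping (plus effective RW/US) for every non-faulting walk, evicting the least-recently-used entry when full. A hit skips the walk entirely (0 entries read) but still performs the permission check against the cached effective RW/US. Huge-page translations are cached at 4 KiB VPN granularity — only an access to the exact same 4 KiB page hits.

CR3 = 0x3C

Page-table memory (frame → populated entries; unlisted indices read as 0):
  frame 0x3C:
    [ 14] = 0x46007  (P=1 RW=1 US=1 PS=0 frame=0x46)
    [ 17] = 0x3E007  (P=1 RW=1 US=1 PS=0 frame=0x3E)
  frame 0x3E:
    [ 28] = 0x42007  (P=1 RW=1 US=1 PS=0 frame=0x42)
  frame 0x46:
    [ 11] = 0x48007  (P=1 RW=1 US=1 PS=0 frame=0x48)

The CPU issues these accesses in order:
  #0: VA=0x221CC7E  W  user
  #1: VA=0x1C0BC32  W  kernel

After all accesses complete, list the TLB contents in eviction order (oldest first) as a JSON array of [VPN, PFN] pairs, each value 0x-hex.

Per-access translation:
#0 VA=0x221CC7E (w,user):
  [0] read 0x3C idx=17: raw=0x3E007 flags P=1 W=1 U=1 S=0
  [1] read 0x3E idx=28: raw=0x42007 flags P=1 W=1 U=1 S=0
  ✓ 0x42C7E  — 2 lookups
#1 VA=0x1C0BC32 (w,kernel):
  [0] read 0x3C idx=14: raw=0x46007 flags P=1 W=1 U=1 S=0
  [1] read 0x46 idx=11: raw=0x48007 flags P=1 W=1 U=1 S=0
  ✓ 0x48C32  — 2 lookups

TLB: [["0x221C", "0x42"], ["0x1C0B", "0x48"]]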